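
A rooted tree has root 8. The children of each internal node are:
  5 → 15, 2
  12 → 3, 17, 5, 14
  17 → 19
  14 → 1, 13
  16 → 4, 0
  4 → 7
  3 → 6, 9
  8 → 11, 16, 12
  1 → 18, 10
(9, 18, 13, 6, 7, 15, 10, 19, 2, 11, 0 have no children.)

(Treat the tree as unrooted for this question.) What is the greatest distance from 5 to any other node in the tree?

5

A farthest node from 5 is 7.
The path 5–12–8–16–4–7 has 5 edges.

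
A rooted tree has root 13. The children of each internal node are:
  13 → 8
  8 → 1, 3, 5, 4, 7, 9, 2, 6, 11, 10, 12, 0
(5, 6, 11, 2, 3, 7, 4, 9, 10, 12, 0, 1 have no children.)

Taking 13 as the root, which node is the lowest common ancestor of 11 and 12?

11's ancestor chain is 11, 8, 13 and 12's is 12, 8, 13; they first meet at 8.

8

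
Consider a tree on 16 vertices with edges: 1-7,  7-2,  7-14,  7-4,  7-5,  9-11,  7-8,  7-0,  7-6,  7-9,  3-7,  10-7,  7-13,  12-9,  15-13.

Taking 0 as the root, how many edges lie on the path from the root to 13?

2

Path from 0 to 13: 0–7–13, which has 2 edges.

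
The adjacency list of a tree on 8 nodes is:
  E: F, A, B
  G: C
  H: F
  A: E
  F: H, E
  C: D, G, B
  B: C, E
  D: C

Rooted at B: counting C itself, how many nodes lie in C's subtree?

3

The subtree rooted at C contains: C, G, D — 3 nodes.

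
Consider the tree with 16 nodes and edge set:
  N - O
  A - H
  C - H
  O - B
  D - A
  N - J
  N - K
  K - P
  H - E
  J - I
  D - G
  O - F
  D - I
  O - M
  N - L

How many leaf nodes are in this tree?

8

The leaves are B, C, E, F, G, L, M, P.
That is 8 leaves.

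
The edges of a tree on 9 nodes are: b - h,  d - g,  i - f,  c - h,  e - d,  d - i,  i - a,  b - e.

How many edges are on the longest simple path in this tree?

6

BFS from f reaches c last, at distance 6; BFS from c confirms no node is farther.
Path: f - i - d - e - b - h - c.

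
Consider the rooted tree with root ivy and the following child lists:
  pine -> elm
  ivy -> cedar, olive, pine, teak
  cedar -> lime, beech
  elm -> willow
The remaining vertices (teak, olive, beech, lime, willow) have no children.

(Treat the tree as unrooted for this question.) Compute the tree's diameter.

Starting from willow, a farthest node is beech at distance 5.
One longest path: willow-elm-pine-ivy-cedar-beech.
So the diameter is 5.

5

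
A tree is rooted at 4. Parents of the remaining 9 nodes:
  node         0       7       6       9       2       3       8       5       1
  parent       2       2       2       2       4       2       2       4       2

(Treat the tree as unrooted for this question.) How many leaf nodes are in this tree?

8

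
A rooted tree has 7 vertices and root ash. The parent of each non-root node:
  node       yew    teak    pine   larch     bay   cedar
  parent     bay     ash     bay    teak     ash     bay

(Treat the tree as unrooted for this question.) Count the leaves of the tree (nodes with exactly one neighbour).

4

The leaves are cedar, larch, pine, yew.
That is 4 leaves.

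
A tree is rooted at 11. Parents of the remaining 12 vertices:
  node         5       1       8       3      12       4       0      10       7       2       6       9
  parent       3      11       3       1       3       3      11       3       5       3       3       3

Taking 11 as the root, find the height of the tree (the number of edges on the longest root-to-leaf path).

7 sits deepest: 11–1–3–5–7 — 4 edges from the root.

4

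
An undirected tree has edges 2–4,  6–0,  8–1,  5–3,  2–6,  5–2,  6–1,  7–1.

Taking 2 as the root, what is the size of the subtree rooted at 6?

5

The subtree rooted at 6 contains: 6, 1, 0, 7, 8 — 5 nodes.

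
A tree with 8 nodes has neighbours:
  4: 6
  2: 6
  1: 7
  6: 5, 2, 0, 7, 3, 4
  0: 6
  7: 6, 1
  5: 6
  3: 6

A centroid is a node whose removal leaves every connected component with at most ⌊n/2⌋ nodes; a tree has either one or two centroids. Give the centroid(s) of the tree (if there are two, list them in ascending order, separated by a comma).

6

Removing 6 splits the tree into components of sizes 2, 1, 1, 1, 1, 1; the largest is 2 ≤ ⌊8/2⌋ = 4.
Every other node leaves some component of size > 4, so the centroid is unique.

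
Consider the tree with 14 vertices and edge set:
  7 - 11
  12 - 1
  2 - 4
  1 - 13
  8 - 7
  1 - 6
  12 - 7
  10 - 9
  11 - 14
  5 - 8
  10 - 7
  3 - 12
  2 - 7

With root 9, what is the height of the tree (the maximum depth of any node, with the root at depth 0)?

5

13 sits deepest: 9-10-7-12-1-13 — 5 edges from the root.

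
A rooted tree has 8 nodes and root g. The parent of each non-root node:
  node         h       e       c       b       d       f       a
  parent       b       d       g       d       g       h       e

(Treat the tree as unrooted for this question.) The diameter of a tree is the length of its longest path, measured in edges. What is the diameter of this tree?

5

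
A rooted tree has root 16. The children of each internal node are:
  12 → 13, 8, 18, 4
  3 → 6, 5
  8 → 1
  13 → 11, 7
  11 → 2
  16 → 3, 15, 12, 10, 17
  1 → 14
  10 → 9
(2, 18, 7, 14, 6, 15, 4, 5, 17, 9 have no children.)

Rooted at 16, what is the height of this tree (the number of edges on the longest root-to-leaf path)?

A deepest node is 2, reached by 16-12-13-11-2.
That path has 4 edges, so the height is 4.

4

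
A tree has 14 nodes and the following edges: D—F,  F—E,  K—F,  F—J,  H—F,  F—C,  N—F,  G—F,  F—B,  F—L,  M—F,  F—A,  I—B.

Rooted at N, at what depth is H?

Climbing from H to the root: H – F – N. That's 2 steps.

2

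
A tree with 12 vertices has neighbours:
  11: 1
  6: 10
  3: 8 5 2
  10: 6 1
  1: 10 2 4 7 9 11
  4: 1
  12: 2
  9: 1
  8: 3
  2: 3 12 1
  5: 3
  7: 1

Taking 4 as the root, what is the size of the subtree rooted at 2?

5

Descendants of 2 (including itself): 2, 3, 12, 5, 8. That's 5.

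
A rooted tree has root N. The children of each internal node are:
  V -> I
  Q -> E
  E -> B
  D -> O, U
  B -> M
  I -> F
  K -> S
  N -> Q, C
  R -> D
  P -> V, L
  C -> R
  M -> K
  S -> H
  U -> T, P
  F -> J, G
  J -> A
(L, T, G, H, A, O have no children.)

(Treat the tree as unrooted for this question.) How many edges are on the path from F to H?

Walking from F: F – I – V – P – U – D – R – C – N – Q – E – B – M – K – S – H. Length 15.

15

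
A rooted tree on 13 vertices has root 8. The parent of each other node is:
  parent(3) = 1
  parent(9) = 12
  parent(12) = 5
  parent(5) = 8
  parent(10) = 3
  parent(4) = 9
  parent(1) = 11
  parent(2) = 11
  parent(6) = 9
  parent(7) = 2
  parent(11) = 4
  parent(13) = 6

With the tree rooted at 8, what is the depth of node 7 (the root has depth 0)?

7

Path from 8 to 7: 8 → 5 → 12 → 9 → 4 → 11 → 2 → 7, which has 7 edges.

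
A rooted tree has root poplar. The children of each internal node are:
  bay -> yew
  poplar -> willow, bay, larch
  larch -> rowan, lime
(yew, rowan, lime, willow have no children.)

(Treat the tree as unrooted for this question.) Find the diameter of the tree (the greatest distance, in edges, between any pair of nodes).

4

Starting from rowan, a farthest node is yew at distance 4.
One longest path: rowan – larch – poplar – bay – yew.
So the diameter is 4.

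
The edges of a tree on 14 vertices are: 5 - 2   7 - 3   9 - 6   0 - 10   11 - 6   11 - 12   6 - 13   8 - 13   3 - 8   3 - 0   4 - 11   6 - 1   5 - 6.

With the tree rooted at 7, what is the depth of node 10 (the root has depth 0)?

3

Climbing from 10 to the root: 10 – 0 – 3 – 7. That's 3 steps.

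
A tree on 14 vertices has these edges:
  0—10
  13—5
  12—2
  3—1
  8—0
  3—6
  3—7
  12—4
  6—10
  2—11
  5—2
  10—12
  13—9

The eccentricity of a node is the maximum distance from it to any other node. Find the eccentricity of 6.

The node farthest from 6 is 9, via 6 – 10 – 12 – 2 – 5 – 13 – 9 — 6 edges.

6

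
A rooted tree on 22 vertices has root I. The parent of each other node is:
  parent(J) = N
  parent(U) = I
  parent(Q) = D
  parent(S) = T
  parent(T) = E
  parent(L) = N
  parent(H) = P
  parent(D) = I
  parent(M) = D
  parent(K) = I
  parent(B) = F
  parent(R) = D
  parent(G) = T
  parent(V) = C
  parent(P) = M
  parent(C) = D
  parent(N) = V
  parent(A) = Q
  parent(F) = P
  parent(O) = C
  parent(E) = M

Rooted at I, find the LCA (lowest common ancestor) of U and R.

U's ancestor chain is U, I and R's is R, D, I; they first meet at I.

I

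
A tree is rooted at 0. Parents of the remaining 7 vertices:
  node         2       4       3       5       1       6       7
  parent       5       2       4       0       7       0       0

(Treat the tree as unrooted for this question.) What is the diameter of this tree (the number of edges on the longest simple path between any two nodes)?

6

A longest path is 1-7-0-5-2-4-3, with 6 edges.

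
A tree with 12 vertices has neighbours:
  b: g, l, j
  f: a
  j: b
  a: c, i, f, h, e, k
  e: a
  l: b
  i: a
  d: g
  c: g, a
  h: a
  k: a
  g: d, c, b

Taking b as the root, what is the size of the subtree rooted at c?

The subtree rooted at c contains: c, a, f, e, k, h, i — 7 nodes.

7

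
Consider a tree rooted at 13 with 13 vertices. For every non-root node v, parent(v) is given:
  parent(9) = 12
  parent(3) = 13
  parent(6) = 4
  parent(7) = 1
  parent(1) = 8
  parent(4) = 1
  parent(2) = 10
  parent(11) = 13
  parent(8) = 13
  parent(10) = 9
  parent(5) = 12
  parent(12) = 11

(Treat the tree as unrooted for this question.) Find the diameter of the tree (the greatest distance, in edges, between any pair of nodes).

9

Starting from 2, a farthest node is 6 at distance 9.
One longest path: 2-10-9-12-11-13-8-1-4-6.
So the diameter is 9.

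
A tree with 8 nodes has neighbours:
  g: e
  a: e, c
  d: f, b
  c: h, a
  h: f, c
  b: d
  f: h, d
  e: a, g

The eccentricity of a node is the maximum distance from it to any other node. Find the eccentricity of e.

6

Distances from e peak at 6, attained at b.
e–a–c–h–f–d–b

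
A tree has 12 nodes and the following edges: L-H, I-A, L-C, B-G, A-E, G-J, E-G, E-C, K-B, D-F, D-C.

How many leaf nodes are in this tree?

5

Degree-1 nodes: F, H, I, J, K — 5 of them.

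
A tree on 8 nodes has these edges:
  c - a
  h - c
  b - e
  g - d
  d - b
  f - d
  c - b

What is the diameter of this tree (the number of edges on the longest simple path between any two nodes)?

4

A longest path is h–c–b–d–g, with 4 edges.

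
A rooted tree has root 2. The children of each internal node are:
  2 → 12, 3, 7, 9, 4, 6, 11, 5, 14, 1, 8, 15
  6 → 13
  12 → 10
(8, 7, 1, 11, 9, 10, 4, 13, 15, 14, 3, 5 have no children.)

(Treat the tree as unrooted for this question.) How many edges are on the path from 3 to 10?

3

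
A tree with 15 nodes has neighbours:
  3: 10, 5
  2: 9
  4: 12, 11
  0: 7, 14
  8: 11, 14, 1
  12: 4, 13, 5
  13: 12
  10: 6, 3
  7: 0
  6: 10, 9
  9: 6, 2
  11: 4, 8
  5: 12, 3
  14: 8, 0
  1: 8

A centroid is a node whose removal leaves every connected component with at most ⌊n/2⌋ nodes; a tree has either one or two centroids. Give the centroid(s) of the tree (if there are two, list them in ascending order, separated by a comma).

12

If 12 is removed the pieces have sizes 7, 6, 1, all ≤ ⌊15/2⌋ = 7.
No neighbour of 12 does as well, so 12 is the unique centroid.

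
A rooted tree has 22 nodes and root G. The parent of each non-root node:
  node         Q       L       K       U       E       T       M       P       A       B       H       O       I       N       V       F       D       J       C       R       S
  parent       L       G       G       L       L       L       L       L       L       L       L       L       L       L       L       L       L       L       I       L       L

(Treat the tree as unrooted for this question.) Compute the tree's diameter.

4

BFS from C reaches K last, at distance 4; BFS from K confirms no node is farther.
Path: C–I–L–G–K.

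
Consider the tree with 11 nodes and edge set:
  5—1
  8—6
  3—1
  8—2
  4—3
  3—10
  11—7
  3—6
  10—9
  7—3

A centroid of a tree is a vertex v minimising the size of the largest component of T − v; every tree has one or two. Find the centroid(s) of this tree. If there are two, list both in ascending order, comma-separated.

3

Removing 3 splits the tree into components of sizes 3, 2, 2, 2, 1; the largest is 3 ≤ ⌊11/2⌋ = 5.
No neighbour of 3 does as well, so 3 is the unique centroid.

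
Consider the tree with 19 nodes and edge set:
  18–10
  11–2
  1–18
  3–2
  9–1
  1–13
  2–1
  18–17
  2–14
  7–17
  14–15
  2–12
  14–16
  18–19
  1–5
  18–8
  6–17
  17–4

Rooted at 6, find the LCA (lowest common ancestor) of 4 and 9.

17

4's ancestor chain is 4, 17, 6 and 9's is 9, 1, 18, 17, 6; they first meet at 17.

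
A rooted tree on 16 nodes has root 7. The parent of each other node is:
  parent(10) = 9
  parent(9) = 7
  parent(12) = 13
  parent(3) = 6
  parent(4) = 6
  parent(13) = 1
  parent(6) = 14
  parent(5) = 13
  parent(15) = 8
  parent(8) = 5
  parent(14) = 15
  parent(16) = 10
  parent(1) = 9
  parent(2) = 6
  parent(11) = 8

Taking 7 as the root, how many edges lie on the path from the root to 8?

5

7–9–1–13–5–8 — 5 edges.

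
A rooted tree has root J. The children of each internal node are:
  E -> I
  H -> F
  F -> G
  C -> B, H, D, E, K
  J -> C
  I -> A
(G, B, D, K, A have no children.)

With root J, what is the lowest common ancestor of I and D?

C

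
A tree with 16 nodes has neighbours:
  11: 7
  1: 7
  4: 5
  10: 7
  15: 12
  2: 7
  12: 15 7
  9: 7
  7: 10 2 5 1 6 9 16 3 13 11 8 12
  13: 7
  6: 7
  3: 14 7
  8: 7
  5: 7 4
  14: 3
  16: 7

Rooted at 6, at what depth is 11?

Path from 6 to 11: 6 – 7 – 11, which has 2 edges.

2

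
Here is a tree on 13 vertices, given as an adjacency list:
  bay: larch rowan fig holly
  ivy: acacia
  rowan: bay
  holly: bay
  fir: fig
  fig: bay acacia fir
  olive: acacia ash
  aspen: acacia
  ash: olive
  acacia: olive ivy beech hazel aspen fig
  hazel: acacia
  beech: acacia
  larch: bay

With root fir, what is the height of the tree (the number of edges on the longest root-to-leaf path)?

4

ash sits deepest: fir–fig–acacia–olive–ash — 4 edges from the root.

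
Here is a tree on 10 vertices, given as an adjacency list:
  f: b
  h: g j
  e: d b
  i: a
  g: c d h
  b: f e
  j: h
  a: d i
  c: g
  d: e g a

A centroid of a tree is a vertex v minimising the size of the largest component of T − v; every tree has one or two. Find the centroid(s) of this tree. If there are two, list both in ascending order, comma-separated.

If d is removed the pieces have sizes 4, 3, 2, all ≤ ⌊10/2⌋ = 5.
No neighbour of d does as well, so d is the unique centroid.

d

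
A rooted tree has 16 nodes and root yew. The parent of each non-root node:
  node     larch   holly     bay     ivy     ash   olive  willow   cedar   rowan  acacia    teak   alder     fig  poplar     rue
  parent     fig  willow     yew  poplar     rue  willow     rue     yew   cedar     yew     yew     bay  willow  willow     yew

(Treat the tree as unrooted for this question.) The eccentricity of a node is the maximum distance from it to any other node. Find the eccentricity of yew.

A farthest node from yew is larch (ivy also at distance 4).
The path yew – rue – willow – fig – larch has 4 edges.

4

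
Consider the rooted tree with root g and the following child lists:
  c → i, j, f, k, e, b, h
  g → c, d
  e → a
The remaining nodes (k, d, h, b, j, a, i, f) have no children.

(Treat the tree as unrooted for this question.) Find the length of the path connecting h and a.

3

Walking from h: h - c - e - a. Length 3.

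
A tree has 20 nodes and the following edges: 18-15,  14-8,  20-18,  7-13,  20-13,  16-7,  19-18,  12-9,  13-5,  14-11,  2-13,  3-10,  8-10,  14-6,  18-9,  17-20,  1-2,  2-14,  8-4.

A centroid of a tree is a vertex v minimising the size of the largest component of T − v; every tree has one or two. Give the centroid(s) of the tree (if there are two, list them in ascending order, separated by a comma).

Removing 13 splits the tree into components of sizes 9, 7, 2, 1; the largest is 9 ≤ ⌊20/2⌋ = 10.
No neighbour of 13 does as well, so 13 is the unique centroid.

13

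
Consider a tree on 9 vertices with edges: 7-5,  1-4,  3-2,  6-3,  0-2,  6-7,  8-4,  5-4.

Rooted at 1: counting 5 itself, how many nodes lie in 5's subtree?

6

5's subtree: {5, 7, 6, 3, 2, 0}, size 6.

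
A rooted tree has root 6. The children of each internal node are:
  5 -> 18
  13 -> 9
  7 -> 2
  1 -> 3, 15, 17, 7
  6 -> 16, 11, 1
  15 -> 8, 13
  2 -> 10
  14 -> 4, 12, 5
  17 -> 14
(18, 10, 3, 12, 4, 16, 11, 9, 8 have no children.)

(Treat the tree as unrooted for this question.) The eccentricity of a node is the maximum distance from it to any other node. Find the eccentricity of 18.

7

Distances from 18 peak at 7, attained at 10 (9 also at distance 7).
18–5–14–17–1–7–2–10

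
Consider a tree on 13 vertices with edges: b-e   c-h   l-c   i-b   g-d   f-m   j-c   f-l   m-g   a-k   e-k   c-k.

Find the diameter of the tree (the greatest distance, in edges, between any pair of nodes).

9

BFS from d reaches i last, at distance 9; BFS from i confirms no node is farther.
Path: d - g - m - f - l - c - k - e - b - i.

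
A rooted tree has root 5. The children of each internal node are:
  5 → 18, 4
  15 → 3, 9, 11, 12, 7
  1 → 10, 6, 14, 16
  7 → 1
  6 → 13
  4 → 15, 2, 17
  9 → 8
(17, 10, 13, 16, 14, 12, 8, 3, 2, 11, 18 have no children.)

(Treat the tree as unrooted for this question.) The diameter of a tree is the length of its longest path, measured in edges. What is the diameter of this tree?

BFS from 18 reaches 13 last, at distance 7; BFS from 13 confirms no node is farther.
Path: 18 - 5 - 4 - 15 - 7 - 1 - 6 - 13.

7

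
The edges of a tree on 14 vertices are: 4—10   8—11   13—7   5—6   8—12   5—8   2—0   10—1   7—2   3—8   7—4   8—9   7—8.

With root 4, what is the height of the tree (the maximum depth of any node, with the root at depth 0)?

6 sits deepest: 4-7-8-5-6 — 4 edges from the root.

4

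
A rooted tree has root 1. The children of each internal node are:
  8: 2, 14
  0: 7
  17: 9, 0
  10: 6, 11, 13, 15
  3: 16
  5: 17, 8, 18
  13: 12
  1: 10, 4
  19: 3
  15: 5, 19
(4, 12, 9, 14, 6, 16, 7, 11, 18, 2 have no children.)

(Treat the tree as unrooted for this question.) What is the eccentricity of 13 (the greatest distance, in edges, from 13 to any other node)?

6

Distances from 13 peak at 6, attained at 7.
13-10-15-5-17-0-7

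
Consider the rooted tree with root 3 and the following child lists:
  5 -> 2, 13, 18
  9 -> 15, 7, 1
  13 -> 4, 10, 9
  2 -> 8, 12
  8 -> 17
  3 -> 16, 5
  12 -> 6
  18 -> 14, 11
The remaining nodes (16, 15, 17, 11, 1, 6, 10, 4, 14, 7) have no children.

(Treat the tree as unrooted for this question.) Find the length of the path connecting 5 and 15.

5 - 13 - 9 - 15: 3 edges.

3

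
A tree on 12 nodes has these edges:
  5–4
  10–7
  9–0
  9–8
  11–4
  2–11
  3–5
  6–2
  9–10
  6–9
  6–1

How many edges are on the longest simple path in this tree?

8

Starting from 3, a farthest node is 7 at distance 8.
One longest path: 3-5-4-11-2-6-9-10-7.
So the diameter is 8.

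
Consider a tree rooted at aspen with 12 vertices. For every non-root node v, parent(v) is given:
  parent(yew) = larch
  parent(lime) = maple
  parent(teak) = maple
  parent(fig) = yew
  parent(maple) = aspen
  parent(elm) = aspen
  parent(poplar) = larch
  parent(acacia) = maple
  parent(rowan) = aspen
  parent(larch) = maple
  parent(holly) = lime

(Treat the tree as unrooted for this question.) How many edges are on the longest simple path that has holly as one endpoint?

The node farthest from holly is fig, via holly–lime–maple–larch–yew–fig — 5 edges.

5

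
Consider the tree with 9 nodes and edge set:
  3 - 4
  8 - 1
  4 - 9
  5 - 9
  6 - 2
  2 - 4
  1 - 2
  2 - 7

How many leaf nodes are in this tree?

5

Degree-1 nodes: 3, 5, 6, 7, 8 — 5 of them.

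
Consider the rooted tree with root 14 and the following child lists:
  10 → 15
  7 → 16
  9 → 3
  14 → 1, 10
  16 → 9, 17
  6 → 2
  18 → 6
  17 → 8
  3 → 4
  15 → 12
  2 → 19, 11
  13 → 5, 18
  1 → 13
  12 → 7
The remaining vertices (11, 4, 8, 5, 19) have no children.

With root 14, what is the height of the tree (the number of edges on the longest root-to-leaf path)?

8

4 sits deepest: 14-10-15-12-7-16-9-3-4 — 8 edges from the root.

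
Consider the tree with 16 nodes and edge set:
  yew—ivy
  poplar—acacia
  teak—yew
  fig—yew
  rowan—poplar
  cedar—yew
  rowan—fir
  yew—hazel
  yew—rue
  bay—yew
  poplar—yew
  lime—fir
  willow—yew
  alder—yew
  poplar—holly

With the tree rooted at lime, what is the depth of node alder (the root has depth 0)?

Climbing from alder to the root: alder–yew–poplar–rowan–fir–lime. That's 5 steps.

5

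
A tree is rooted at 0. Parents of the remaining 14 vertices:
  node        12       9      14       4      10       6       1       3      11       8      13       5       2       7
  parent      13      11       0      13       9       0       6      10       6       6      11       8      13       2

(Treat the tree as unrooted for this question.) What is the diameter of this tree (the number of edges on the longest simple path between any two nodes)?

6

BFS from 3 reaches 14 last, at distance 6; BFS from 14 confirms no node is farther.
Path: 3-10-9-11-6-0-14.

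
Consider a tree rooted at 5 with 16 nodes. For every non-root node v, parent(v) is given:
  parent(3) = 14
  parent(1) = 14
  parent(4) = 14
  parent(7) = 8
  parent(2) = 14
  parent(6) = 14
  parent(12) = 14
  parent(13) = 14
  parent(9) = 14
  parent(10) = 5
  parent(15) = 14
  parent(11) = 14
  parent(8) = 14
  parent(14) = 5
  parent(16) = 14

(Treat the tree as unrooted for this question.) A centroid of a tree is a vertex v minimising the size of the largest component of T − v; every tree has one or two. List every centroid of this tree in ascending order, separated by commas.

14

Removing 14 splits the tree into components of sizes 2, 2, 1, 1, 1, 1, 1, 1, 1, 1, 1, 1, 1; the largest is 2 ≤ ⌊16/2⌋ = 8.
Every other node leaves some component of size > 8, so the centroid is unique.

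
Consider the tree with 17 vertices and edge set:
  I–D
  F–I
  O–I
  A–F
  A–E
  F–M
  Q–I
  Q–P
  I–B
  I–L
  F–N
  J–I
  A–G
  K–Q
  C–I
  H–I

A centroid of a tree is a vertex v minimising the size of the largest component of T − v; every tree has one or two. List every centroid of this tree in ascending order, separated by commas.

Removing I splits the tree into components of sizes 6, 3, 1, 1, 1, 1, 1, 1, 1; the largest is 6 ≤ ⌊17/2⌋ = 8.
Every other node leaves some component of size > 8, so the centroid is unique.

I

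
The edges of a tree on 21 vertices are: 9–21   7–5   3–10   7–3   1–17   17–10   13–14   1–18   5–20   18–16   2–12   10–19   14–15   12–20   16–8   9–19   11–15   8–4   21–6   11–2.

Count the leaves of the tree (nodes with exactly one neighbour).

Exactly 3 nodes have a single neighbour: 4, 6, 13.

3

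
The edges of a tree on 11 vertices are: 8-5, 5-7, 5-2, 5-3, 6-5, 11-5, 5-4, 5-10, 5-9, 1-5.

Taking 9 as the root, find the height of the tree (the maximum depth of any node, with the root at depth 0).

The longest root-to-leaf path is 9–5–7 (2 edges).

2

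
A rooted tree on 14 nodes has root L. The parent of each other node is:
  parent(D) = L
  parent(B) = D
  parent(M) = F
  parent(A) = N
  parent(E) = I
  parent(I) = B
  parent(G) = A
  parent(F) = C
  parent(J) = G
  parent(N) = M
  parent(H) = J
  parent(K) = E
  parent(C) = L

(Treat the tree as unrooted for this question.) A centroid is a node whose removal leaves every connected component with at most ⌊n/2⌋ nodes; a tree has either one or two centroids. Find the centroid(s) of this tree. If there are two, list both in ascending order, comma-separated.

Delete C: the remaining components have sizes 7, 6. Max 7 ≤ 7, so C is a centroid.
F is adjacent to C and is also a centroid (the largest component after removing it is likewise 7).

C, F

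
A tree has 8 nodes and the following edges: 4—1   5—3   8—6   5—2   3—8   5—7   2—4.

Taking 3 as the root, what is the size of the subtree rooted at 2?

3

The subtree rooted at 2 contains: 2, 4, 1 — 3 nodes.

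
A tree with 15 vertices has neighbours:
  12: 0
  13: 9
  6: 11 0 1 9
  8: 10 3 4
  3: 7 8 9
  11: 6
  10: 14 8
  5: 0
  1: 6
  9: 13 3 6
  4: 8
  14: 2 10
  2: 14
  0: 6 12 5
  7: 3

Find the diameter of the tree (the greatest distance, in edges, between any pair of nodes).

8

A longest path is 12–0–6–9–3–8–10–14–2, with 8 edges.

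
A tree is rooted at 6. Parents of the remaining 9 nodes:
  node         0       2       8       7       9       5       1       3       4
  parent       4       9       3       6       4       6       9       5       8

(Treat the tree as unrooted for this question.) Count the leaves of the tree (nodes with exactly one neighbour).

4

The leaves are 0, 1, 2, 7.
That is 4 leaves.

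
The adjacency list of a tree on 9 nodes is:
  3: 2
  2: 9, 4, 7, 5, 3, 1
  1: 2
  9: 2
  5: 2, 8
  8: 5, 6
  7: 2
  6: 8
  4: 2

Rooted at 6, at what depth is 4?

4

6 – 8 – 5 – 2 – 4 — 4 edges.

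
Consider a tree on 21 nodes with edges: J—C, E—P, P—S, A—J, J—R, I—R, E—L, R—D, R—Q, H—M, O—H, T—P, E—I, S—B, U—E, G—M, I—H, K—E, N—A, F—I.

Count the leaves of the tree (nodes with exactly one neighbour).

12

Exactly 12 nodes have a single neighbour: B, C, D, F, G, K, L, N, O, Q, T, U.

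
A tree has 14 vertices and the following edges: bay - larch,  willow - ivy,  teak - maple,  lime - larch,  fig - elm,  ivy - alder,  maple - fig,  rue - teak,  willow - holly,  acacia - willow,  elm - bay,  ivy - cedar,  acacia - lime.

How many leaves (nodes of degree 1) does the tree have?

Degree-1 nodes: alder, cedar, holly, rue — 4 of them.

4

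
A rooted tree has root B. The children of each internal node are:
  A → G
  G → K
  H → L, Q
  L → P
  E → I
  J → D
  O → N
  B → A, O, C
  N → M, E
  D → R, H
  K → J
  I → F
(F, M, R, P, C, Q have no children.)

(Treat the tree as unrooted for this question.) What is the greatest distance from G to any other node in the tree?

7

A farthest node from G is F.
The path G – A – B – O – N – E – I – F has 7 edges.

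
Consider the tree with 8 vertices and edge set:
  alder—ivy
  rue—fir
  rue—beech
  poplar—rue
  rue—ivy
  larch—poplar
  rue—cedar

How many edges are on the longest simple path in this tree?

4

Starting from alder, a farthest node is larch at distance 4.
One longest path: alder – ivy – rue – poplar – larch.
So the diameter is 4.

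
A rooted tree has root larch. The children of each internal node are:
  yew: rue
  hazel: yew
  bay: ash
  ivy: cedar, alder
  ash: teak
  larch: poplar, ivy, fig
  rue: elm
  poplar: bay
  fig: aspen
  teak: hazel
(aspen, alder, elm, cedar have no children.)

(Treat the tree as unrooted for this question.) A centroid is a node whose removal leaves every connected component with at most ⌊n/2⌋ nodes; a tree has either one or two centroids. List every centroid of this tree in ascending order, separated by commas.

bay, poplar

Delete bay: the remaining components have sizes 7, 6. Max 7 ≤ 7, so bay is a centroid.
poplar is adjacent to bay and is also a centroid (the largest component after removing it is likewise 7).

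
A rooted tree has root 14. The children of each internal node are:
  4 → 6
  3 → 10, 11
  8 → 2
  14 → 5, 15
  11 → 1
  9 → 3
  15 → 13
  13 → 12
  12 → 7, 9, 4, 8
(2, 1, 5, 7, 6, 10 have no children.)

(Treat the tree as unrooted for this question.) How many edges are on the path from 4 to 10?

4–12–9–3–10: 4 edges.

4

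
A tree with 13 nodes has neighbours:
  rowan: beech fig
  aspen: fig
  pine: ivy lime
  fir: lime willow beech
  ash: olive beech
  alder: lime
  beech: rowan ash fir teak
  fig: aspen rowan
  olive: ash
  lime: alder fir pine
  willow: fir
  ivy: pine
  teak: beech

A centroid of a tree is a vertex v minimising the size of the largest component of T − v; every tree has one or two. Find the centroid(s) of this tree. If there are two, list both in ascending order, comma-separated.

beech

Removing beech splits the tree into components of sizes 6, 3, 2, 1; the largest is 6 ≤ ⌊13/2⌋ = 6.
No neighbour of beech does as well, so beech is the unique centroid.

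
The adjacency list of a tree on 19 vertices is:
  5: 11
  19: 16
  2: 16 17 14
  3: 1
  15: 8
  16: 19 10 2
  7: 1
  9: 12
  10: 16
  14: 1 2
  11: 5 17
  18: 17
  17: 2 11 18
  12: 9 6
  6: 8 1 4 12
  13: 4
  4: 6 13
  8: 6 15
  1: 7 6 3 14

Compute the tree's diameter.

8

A longest path is 5 - 11 - 17 - 2 - 14 - 1 - 6 - 12 - 9, with 8 edges.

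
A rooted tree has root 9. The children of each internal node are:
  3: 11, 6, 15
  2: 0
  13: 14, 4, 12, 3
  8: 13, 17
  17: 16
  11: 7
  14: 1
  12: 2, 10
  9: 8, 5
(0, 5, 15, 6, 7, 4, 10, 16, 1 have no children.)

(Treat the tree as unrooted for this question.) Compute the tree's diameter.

A longest path is 7 – 11 – 3 – 13 – 12 – 2 – 0, with 6 edges.

6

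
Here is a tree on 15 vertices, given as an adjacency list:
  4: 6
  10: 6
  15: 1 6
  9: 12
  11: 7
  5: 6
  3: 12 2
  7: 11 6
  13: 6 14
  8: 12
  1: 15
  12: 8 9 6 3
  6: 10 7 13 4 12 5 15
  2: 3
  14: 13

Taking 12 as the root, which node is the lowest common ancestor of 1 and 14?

Ancestors of 1 (toward the root): 1, 15, 6, 12.
Ancestors of 14: 14, 13, 6, 12.
The deepest node appearing in both lists is 6.

6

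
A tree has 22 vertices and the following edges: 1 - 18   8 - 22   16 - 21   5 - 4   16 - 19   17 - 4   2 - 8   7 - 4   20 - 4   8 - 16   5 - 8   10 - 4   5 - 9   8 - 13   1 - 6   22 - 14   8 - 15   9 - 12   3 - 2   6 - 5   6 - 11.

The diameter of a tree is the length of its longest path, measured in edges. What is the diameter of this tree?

Starting from 18, a farthest node is 14 at distance 6.
One longest path: 18-1-6-5-8-22-14.
So the diameter is 6.

6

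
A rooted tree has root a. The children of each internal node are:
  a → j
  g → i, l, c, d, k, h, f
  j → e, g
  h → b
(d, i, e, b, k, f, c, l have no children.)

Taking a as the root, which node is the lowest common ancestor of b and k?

g

Path b→root: b h g j a; path k→root: k g j a.
First common node: g.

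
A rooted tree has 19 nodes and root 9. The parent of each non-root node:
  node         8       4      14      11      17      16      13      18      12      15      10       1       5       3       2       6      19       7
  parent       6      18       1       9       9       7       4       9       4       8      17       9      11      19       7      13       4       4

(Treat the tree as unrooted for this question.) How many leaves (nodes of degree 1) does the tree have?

Exactly 8 nodes have a single neighbour: 2, 3, 5, 10, 12, 14, 15, 16.

8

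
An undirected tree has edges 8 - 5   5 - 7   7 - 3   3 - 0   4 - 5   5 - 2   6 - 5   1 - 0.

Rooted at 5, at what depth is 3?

2

Climbing from 3 to the root: 3 → 7 → 5. That's 2 steps.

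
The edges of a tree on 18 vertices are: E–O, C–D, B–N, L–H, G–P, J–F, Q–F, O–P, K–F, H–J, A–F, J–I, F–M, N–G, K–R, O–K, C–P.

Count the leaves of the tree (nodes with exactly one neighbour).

Exactly 9 nodes have a single neighbour: A, B, D, E, I, L, M, Q, R.

9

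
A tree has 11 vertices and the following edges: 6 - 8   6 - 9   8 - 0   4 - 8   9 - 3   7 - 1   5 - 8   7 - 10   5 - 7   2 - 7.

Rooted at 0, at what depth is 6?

Path from 0 to 6: 0 → 8 → 6, which has 2 edges.

2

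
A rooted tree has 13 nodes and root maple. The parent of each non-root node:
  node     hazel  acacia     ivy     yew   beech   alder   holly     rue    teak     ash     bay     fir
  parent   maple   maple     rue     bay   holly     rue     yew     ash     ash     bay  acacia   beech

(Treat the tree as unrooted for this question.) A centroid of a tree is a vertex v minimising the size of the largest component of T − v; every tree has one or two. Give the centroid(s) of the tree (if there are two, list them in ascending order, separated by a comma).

bay

Removing bay splits the tree into components of sizes 5, 4, 3; the largest is 5 ≤ ⌊13/2⌋ = 6.
No neighbour of bay does as well, so bay is the unique centroid.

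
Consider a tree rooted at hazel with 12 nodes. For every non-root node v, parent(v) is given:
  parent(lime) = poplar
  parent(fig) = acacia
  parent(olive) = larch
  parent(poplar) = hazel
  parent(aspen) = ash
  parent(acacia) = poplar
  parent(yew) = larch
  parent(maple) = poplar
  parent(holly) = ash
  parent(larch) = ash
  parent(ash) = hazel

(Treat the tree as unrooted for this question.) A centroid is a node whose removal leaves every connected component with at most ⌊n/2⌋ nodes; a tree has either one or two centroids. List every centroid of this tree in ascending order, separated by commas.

ash, hazel

Delete hazel: the remaining components have sizes 6, 5. Max 6 ≤ 6, so hazel is a centroid.
ash is adjacent to hazel and is also a centroid (the largest component after removing it is likewise 6).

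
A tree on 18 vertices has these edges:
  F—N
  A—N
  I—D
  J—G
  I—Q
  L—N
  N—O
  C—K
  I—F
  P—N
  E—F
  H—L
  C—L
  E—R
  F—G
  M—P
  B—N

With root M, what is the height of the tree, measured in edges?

J sits deepest: M – P – N – F – G – J — 5 edges from the root.

5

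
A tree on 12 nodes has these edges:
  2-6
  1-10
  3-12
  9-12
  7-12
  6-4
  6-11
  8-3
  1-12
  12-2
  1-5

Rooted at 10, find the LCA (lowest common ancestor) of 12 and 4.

Ancestors of 12 (toward the root): 12, 1, 10.
Ancestors of 4: 4, 6, 2, 12, 1, 10.
The deepest node appearing in both lists is 12.

12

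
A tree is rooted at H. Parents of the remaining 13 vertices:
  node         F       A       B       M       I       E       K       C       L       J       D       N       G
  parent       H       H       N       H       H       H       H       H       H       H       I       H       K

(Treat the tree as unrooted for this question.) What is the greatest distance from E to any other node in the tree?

3

A farthest node from E is D (G, B also at distance 3).
The path E–H–I–D has 3 edges.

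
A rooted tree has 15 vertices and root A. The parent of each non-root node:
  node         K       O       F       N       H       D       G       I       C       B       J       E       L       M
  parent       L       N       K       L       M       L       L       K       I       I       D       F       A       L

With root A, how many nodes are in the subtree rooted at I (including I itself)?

The subtree rooted at I contains: I, B, C — 3 nodes.

3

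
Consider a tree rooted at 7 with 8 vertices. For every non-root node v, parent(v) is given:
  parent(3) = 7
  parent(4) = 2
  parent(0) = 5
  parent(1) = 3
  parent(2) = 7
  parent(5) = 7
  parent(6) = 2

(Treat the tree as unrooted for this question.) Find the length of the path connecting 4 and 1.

4

The path is 4 – 2 – 7 – 3 – 1, which has 4 edges.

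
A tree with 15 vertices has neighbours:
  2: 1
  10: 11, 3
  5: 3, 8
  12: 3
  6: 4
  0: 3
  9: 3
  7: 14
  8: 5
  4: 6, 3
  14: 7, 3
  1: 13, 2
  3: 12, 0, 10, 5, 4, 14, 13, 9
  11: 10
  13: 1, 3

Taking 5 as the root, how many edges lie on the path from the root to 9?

2

5 – 3 – 9 — 2 edges.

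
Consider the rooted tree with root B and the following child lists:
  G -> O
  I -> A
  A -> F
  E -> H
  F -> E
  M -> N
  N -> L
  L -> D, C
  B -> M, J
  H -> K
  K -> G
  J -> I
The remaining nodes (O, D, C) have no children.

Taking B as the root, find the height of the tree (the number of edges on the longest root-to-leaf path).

9

A deepest node is O, reached by B–J–I–A–F–E–H–K–G–O.
That path has 9 edges, so the height is 9.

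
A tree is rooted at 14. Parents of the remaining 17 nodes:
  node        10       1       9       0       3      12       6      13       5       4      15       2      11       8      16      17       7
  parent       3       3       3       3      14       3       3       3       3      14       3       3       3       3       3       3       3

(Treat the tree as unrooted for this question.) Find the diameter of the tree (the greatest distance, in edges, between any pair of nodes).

A longest path is 4–14–3–0, with 3 edges.

3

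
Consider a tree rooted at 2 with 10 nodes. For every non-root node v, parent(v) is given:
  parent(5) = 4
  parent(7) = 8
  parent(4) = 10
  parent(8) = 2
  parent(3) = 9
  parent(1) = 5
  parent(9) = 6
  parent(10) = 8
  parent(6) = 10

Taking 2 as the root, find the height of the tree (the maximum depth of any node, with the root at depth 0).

1 sits deepest: 2–8–10–4–5–1 — 5 edges from the root.

5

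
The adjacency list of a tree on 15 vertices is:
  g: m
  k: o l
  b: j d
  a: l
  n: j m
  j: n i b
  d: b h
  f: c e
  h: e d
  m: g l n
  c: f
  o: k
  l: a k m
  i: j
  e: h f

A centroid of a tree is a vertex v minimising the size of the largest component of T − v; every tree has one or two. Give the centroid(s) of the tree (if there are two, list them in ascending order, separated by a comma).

j

Delete j: the remaining components have sizes 7, 6, 1. Max 7 ≤ 7, so j is a centroid.
No neighbour of j does as well, so j is the unique centroid.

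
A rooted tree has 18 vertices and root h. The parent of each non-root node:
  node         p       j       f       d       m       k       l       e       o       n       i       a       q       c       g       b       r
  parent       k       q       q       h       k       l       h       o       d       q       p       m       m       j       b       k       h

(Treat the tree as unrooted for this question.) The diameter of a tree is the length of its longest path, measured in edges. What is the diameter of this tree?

Starting from e, a farthest node is c at distance 9.
One longest path: e - o - d - h - l - k - m - q - j - c.
So the diameter is 9.

9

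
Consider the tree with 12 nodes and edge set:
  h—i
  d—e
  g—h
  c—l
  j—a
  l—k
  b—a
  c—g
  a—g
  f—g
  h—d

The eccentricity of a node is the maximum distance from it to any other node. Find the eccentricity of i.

The node farthest from i is k, via i–h–g–c–l–k — 5 edges.

5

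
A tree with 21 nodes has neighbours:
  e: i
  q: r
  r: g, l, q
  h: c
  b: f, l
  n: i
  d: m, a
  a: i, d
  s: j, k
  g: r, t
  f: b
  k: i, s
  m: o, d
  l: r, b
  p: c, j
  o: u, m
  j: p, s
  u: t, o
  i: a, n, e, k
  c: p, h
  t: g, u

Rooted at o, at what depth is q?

Climbing from q to the root: q–r–g–t–u–o. That's 5 steps.

5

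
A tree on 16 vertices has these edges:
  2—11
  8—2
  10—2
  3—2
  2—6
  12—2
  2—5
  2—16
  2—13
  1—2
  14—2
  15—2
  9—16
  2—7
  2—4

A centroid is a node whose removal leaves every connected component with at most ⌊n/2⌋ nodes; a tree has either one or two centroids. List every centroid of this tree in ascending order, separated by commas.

If 2 is removed the pieces have sizes 2, 1, 1, 1, 1, 1, 1, 1, 1, 1, 1, 1, 1, 1, all ≤ ⌊16/2⌋ = 8.
No neighbour of 2 does as well, so 2 is the unique centroid.

2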